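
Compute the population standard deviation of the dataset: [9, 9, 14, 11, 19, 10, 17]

3.7307

Step 1: Compute the mean: 12.7143
Step 2: Sum of squared deviations from the mean: 97.4286
Step 3: Population variance = 97.4286 / 7 = 13.9184
Step 4: Standard deviation = sqrt(13.9184) = 3.7307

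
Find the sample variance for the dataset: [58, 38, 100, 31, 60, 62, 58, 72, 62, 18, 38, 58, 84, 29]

500.2857

Step 1: Compute the mean: (58 + 38 + 100 + 31 + 60 + 62 + 58 + 72 + 62 + 18 + 38 + 58 + 84 + 29) / 14 = 54.8571
Step 2: Compute squared deviations from the mean:
  (58 - 54.8571)^2 = 9.8776
  (38 - 54.8571)^2 = 284.1633
  (100 - 54.8571)^2 = 2037.8776
  (31 - 54.8571)^2 = 569.1633
  (60 - 54.8571)^2 = 26.449
  (62 - 54.8571)^2 = 51.0204
  (58 - 54.8571)^2 = 9.8776
  (72 - 54.8571)^2 = 293.8776
  (62 - 54.8571)^2 = 51.0204
  (18 - 54.8571)^2 = 1358.449
  (38 - 54.8571)^2 = 284.1633
  (58 - 54.8571)^2 = 9.8776
  (84 - 54.8571)^2 = 849.3061
  (29 - 54.8571)^2 = 668.5918
Step 3: Sum of squared deviations = 6503.7143
Step 4: Sample variance = 6503.7143 / 13 = 500.2857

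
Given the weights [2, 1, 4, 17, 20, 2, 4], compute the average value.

7.1429

Step 1: Sum all values: 2 + 1 + 4 + 17 + 20 + 2 + 4 = 50
Step 2: Count the number of values: n = 7
Step 3: Mean = sum / n = 50 / 7 = 7.1429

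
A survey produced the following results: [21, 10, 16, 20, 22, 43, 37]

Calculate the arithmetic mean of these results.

24.1429

Step 1: Sum all values: 21 + 10 + 16 + 20 + 22 + 43 + 37 = 169
Step 2: Count the number of values: n = 7
Step 3: Mean = sum / n = 169 / 7 = 24.1429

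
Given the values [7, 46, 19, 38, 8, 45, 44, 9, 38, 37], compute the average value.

29.1

Step 1: Sum all values: 7 + 46 + 19 + 38 + 8 + 45 + 44 + 9 + 38 + 37 = 291
Step 2: Count the number of values: n = 10
Step 3: Mean = sum / n = 291 / 10 = 29.1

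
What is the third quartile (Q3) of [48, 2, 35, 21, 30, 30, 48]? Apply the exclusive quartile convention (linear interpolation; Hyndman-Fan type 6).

48

Step 1: Sort the data: [2, 21, 30, 30, 35, 48, 48]
Step 2: n = 7
Step 3: Using the exclusive quartile method:
  Q1 = 21
  Q2 (median) = 30
  Q3 = 48
  IQR = Q3 - Q1 = 48 - 21 = 27
Step 4: Q3 = 48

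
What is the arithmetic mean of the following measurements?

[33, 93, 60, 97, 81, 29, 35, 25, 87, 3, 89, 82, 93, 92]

64.2143

Step 1: Sum all values: 33 + 93 + 60 + 97 + 81 + 29 + 35 + 25 + 87 + 3 + 89 + 82 + 93 + 92 = 899
Step 2: Count the number of values: n = 14
Step 3: Mean = sum / n = 899 / 14 = 64.2143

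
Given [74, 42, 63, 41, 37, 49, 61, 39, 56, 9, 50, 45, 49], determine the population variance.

226.9822

Step 1: Compute the mean: (74 + 42 + 63 + 41 + 37 + 49 + 61 + 39 + 56 + 9 + 50 + 45 + 49) / 13 = 47.3077
Step 2: Compute squared deviations from the mean:
  (74 - 47.3077)^2 = 712.4793
  (42 - 47.3077)^2 = 28.1716
  (63 - 47.3077)^2 = 246.2485
  (41 - 47.3077)^2 = 39.787
  (37 - 47.3077)^2 = 106.2485
  (49 - 47.3077)^2 = 2.8639
  (61 - 47.3077)^2 = 187.4793
  (39 - 47.3077)^2 = 69.0178
  (56 - 47.3077)^2 = 75.5562
  (9 - 47.3077)^2 = 1467.4793
  (50 - 47.3077)^2 = 7.2485
  (45 - 47.3077)^2 = 5.3254
  (49 - 47.3077)^2 = 2.8639
Step 3: Sum of squared deviations = 2950.7692
Step 4: Population variance = 2950.7692 / 13 = 226.9822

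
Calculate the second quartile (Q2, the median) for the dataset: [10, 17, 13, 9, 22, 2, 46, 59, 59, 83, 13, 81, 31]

22

Step 1: Sort the data: [2, 9, 10, 13, 13, 17, 22, 31, 46, 59, 59, 81, 83]
Step 2: n = 13
Step 3: Q2 is the median. Since n is odd, it is the middle value at position 7: 22
Step 4: Q2 = 22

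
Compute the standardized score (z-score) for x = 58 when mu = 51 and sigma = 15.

0.4667

Step 1: Recall the z-score formula: z = (x - mu) / sigma
Step 2: Substitute values: z = (58 - 51) / 15
Step 3: z = 7 / 15 = 0.4667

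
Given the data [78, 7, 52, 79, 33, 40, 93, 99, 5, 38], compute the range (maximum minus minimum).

94

Step 1: Identify the maximum value: max = 99
Step 2: Identify the minimum value: min = 5
Step 3: Range = max - min = 99 - 5 = 94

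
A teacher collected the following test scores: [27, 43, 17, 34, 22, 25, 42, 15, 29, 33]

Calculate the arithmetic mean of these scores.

28.7

Step 1: Sum all values: 27 + 43 + 17 + 34 + 22 + 25 + 42 + 15 + 29 + 33 = 287
Step 2: Count the number of values: n = 10
Step 3: Mean = sum / n = 287 / 10 = 28.7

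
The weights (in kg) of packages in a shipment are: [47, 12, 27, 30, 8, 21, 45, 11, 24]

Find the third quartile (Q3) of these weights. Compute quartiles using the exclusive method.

37.5

Step 1: Sort the data: [8, 11, 12, 21, 24, 27, 30, 45, 47]
Step 2: n = 9
Step 3: Using the exclusive quartile method:
  Q1 = 11.5
  Q2 (median) = 24
  Q3 = 37.5
  IQR = Q3 - Q1 = 37.5 - 11.5 = 26
Step 4: Q3 = 37.5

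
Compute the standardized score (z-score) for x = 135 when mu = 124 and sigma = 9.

1.2222

Step 1: Recall the z-score formula: z = (x - mu) / sigma
Step 2: Substitute values: z = (135 - 124) / 9
Step 3: z = 11 / 9 = 1.2222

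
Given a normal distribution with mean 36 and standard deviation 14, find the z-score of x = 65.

2.0714

Step 1: Recall the z-score formula: z = (x - mu) / sigma
Step 2: Substitute values: z = (65 - 36) / 14
Step 3: z = 29 / 14 = 2.0714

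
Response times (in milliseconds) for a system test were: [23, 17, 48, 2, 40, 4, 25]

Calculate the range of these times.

46

Step 1: Identify the maximum value: max = 48
Step 2: Identify the minimum value: min = 2
Step 3: Range = max - min = 48 - 2 = 46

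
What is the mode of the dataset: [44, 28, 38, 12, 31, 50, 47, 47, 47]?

47

Step 1: Count the frequency of each value:
  12: appears 1 time(s)
  28: appears 1 time(s)
  31: appears 1 time(s)
  38: appears 1 time(s)
  44: appears 1 time(s)
  47: appears 3 time(s)
  50: appears 1 time(s)
Step 2: The value 47 appears most frequently (3 times).
Step 3: Mode = 47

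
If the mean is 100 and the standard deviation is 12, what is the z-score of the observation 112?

1

Step 1: Recall the z-score formula: z = (x - mu) / sigma
Step 2: Substitute values: z = (112 - 100) / 12
Step 3: z = 12 / 12 = 1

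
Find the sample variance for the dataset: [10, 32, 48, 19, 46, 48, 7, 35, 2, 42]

322.1

Step 1: Compute the mean: (10 + 32 + 48 + 19 + 46 + 48 + 7 + 35 + 2 + 42) / 10 = 28.9
Step 2: Compute squared deviations from the mean:
  (10 - 28.9)^2 = 357.21
  (32 - 28.9)^2 = 9.61
  (48 - 28.9)^2 = 364.81
  (19 - 28.9)^2 = 98.01
  (46 - 28.9)^2 = 292.41
  (48 - 28.9)^2 = 364.81
  (7 - 28.9)^2 = 479.61
  (35 - 28.9)^2 = 37.21
  (2 - 28.9)^2 = 723.61
  (42 - 28.9)^2 = 171.61
Step 3: Sum of squared deviations = 2898.9
Step 4: Sample variance = 2898.9 / 9 = 322.1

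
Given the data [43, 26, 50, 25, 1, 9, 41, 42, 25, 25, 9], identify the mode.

25

Step 1: Count the frequency of each value:
  1: appears 1 time(s)
  9: appears 2 time(s)
  25: appears 3 time(s)
  26: appears 1 time(s)
  41: appears 1 time(s)
  42: appears 1 time(s)
  43: appears 1 time(s)
  50: appears 1 time(s)
Step 2: The value 25 appears most frequently (3 times).
Step 3: Mode = 25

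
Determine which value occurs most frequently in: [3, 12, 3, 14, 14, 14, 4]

14

Step 1: Count the frequency of each value:
  3: appears 2 time(s)
  4: appears 1 time(s)
  12: appears 1 time(s)
  14: appears 3 time(s)
Step 2: The value 14 appears most frequently (3 times).
Step 3: Mode = 14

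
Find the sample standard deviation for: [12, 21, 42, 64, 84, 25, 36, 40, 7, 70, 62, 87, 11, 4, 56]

27.9638

Step 1: Compute the mean: 41.4
Step 2: Sum of squared deviations from the mean: 10947.6
Step 3: Sample variance = 10947.6 / 14 = 781.9714
Step 4: Standard deviation = sqrt(781.9714) = 27.9638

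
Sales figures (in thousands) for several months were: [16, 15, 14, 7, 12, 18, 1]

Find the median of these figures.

14

Step 1: Sort the data in ascending order: [1, 7, 12, 14, 15, 16, 18]
Step 2: The number of values is n = 7.
Step 3: Since n is odd, the median is the middle value at position 4: 14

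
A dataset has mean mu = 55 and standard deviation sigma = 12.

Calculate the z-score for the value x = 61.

0.5

Step 1: Recall the z-score formula: z = (x - mu) / sigma
Step 2: Substitute values: z = (61 - 55) / 12
Step 3: z = 6 / 12 = 0.5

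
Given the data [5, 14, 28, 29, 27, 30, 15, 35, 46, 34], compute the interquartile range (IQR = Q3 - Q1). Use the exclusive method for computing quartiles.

19.5

Step 1: Sort the data: [5, 14, 15, 27, 28, 29, 30, 34, 35, 46]
Step 2: n = 10
Step 3: Using the exclusive quartile method:
  Q1 = 14.75
  Q2 (median) = 28.5
  Q3 = 34.25
  IQR = Q3 - Q1 = 34.25 - 14.75 = 19.5
Step 4: IQR = 19.5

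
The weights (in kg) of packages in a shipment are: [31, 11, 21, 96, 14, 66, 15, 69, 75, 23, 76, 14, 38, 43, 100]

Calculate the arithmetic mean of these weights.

46.1333

Step 1: Sum all values: 31 + 11 + 21 + 96 + 14 + 66 + 15 + 69 + 75 + 23 + 76 + 14 + 38 + 43 + 100 = 692
Step 2: Count the number of values: n = 15
Step 3: Mean = sum / n = 692 / 15 = 46.1333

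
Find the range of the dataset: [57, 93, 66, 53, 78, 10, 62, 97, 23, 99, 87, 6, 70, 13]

93

Step 1: Identify the maximum value: max = 99
Step 2: Identify the minimum value: min = 6
Step 3: Range = max - min = 99 - 6 = 93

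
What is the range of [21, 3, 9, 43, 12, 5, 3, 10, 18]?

40

Step 1: Identify the maximum value: max = 43
Step 2: Identify the minimum value: min = 3
Step 3: Range = max - min = 43 - 3 = 40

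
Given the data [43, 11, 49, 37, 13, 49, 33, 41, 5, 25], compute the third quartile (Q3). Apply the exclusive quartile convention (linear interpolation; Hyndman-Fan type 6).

44.5

Step 1: Sort the data: [5, 11, 13, 25, 33, 37, 41, 43, 49, 49]
Step 2: n = 10
Step 3: Using the exclusive quartile method:
  Q1 = 12.5
  Q2 (median) = 35
  Q3 = 44.5
  IQR = Q3 - Q1 = 44.5 - 12.5 = 32
Step 4: Q3 = 44.5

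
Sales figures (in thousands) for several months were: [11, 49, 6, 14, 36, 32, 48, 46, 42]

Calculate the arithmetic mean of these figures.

31.5556

Step 1: Sum all values: 11 + 49 + 6 + 14 + 36 + 32 + 48 + 46 + 42 = 284
Step 2: Count the number of values: n = 9
Step 3: Mean = sum / n = 284 / 9 = 31.5556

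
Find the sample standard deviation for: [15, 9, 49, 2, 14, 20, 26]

15.1626

Step 1: Compute the mean: 19.2857
Step 2: Sum of squared deviations from the mean: 1379.4286
Step 3: Sample variance = 1379.4286 / 6 = 229.9048
Step 4: Standard deviation = sqrt(229.9048) = 15.1626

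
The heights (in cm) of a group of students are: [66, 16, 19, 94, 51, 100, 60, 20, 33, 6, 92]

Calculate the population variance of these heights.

1072.2314

Step 1: Compute the mean: (66 + 16 + 19 + 94 + 51 + 100 + 60 + 20 + 33 + 6 + 92) / 11 = 50.6364
Step 2: Compute squared deviations from the mean:
  (66 - 50.6364)^2 = 236.0413
  (16 - 50.6364)^2 = 1199.6777
  (19 - 50.6364)^2 = 1000.8595
  (94 - 50.6364)^2 = 1880.405
  (51 - 50.6364)^2 = 0.1322
  (100 - 50.6364)^2 = 2436.7686
  (60 - 50.6364)^2 = 87.6777
  (20 - 50.6364)^2 = 938.5868
  (33 - 50.6364)^2 = 311.0413
  (6 - 50.6364)^2 = 1992.405
  (92 - 50.6364)^2 = 1710.9504
Step 3: Sum of squared deviations = 11794.5455
Step 4: Population variance = 11794.5455 / 11 = 1072.2314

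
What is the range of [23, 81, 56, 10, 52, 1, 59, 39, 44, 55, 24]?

80

Step 1: Identify the maximum value: max = 81
Step 2: Identify the minimum value: min = 1
Step 3: Range = max - min = 81 - 1 = 80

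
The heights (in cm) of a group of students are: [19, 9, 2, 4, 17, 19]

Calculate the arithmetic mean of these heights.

11.6667

Step 1: Sum all values: 19 + 9 + 2 + 4 + 17 + 19 = 70
Step 2: Count the number of values: n = 6
Step 3: Mean = sum / n = 70 / 6 = 11.6667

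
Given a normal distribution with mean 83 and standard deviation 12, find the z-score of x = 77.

-0.5

Step 1: Recall the z-score formula: z = (x - mu) / sigma
Step 2: Substitute values: z = (77 - 83) / 12
Step 3: z = -6 / 12 = -0.5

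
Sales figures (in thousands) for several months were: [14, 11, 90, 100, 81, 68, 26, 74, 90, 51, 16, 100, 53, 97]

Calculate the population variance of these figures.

1052.8827

Step 1: Compute the mean: (14 + 11 + 90 + 100 + 81 + 68 + 26 + 74 + 90 + 51 + 16 + 100 + 53 + 97) / 14 = 62.2143
Step 2: Compute squared deviations from the mean:
  (14 - 62.2143)^2 = 2324.6173
  (11 - 62.2143)^2 = 2622.9031
  (90 - 62.2143)^2 = 772.0459
  (100 - 62.2143)^2 = 1427.7602
  (81 - 62.2143)^2 = 352.9031
  (68 - 62.2143)^2 = 33.4745
  (26 - 62.2143)^2 = 1311.4745
  (74 - 62.2143)^2 = 138.9031
  (90 - 62.2143)^2 = 772.0459
  (51 - 62.2143)^2 = 125.7602
  (16 - 62.2143)^2 = 2135.7602
  (100 - 62.2143)^2 = 1427.7602
  (53 - 62.2143)^2 = 84.9031
  (97 - 62.2143)^2 = 1210.0459
Step 3: Sum of squared deviations = 14740.3571
Step 4: Population variance = 14740.3571 / 14 = 1052.8827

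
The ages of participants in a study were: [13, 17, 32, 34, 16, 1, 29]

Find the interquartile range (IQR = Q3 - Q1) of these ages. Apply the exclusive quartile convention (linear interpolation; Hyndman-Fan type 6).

19

Step 1: Sort the data: [1, 13, 16, 17, 29, 32, 34]
Step 2: n = 7
Step 3: Using the exclusive quartile method:
  Q1 = 13
  Q2 (median) = 17
  Q3 = 32
  IQR = Q3 - Q1 = 32 - 13 = 19
Step 4: IQR = 19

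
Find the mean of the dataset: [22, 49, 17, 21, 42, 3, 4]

22.5714

Step 1: Sum all values: 22 + 49 + 17 + 21 + 42 + 3 + 4 = 158
Step 2: Count the number of values: n = 7
Step 3: Mean = sum / n = 158 / 7 = 22.5714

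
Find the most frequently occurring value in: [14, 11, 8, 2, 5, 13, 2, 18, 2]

2

Step 1: Count the frequency of each value:
  2: appears 3 time(s)
  5: appears 1 time(s)
  8: appears 1 time(s)
  11: appears 1 time(s)
  13: appears 1 time(s)
  14: appears 1 time(s)
  18: appears 1 time(s)
Step 2: The value 2 appears most frequently (3 times).
Step 3: Mode = 2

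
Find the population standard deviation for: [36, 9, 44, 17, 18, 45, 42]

13.9123

Step 1: Compute the mean: 30.1429
Step 2: Sum of squared deviations from the mean: 1354.8571
Step 3: Population variance = 1354.8571 / 7 = 193.551
Step 4: Standard deviation = sqrt(193.551) = 13.9123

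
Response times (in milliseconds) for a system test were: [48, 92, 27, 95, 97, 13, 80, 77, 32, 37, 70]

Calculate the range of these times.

84

Step 1: Identify the maximum value: max = 97
Step 2: Identify the minimum value: min = 13
Step 3: Range = max - min = 97 - 13 = 84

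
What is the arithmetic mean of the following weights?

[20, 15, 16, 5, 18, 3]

12.8333

Step 1: Sum all values: 20 + 15 + 16 + 5 + 18 + 3 = 77
Step 2: Count the number of values: n = 6
Step 3: Mean = sum / n = 77 / 6 = 12.8333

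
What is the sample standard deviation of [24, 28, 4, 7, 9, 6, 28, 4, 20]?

10.3936

Step 1: Compute the mean: 14.4444
Step 2: Sum of squared deviations from the mean: 864.2222
Step 3: Sample variance = 864.2222 / 8 = 108.0278
Step 4: Standard deviation = sqrt(108.0278) = 10.3936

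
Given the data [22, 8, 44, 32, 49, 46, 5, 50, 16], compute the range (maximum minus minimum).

45

Step 1: Identify the maximum value: max = 50
Step 2: Identify the minimum value: min = 5
Step 3: Range = max - min = 50 - 5 = 45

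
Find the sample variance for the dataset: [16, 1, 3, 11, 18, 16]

52.5667

Step 1: Compute the mean: (16 + 1 + 3 + 11 + 18 + 16) / 6 = 10.8333
Step 2: Compute squared deviations from the mean:
  (16 - 10.8333)^2 = 26.6944
  (1 - 10.8333)^2 = 96.6944
  (3 - 10.8333)^2 = 61.3611
  (11 - 10.8333)^2 = 0.0278
  (18 - 10.8333)^2 = 51.3611
  (16 - 10.8333)^2 = 26.6944
Step 3: Sum of squared deviations = 262.8333
Step 4: Sample variance = 262.8333 / 5 = 52.5667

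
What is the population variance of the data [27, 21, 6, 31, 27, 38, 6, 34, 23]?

113.3333

Step 1: Compute the mean: (27 + 21 + 6 + 31 + 27 + 38 + 6 + 34 + 23) / 9 = 23.6667
Step 2: Compute squared deviations from the mean:
  (27 - 23.6667)^2 = 11.1111
  (21 - 23.6667)^2 = 7.1111
  (6 - 23.6667)^2 = 312.1111
  (31 - 23.6667)^2 = 53.7778
  (27 - 23.6667)^2 = 11.1111
  (38 - 23.6667)^2 = 205.4444
  (6 - 23.6667)^2 = 312.1111
  (34 - 23.6667)^2 = 106.7778
  (23 - 23.6667)^2 = 0.4444
Step 3: Sum of squared deviations = 1020
Step 4: Population variance = 1020 / 9 = 113.3333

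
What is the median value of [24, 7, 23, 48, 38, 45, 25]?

25

Step 1: Sort the data in ascending order: [7, 23, 24, 25, 38, 45, 48]
Step 2: The number of values is n = 7.
Step 3: Since n is odd, the median is the middle value at position 4: 25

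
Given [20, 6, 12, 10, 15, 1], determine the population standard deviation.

6.101

Step 1: Compute the mean: 10.6667
Step 2: Sum of squared deviations from the mean: 223.3333
Step 3: Population variance = 223.3333 / 6 = 37.2222
Step 4: Standard deviation = sqrt(37.2222) = 6.101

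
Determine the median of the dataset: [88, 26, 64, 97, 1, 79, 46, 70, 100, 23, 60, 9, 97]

64

Step 1: Sort the data in ascending order: [1, 9, 23, 26, 46, 60, 64, 70, 79, 88, 97, 97, 100]
Step 2: The number of values is n = 13.
Step 3: Since n is odd, the median is the middle value at position 7: 64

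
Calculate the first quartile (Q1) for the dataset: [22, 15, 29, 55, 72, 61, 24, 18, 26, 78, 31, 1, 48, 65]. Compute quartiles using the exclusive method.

21

Step 1: Sort the data: [1, 15, 18, 22, 24, 26, 29, 31, 48, 55, 61, 65, 72, 78]
Step 2: n = 14
Step 3: Using the exclusive quartile method:
  Q1 = 21
  Q2 (median) = 30
  Q3 = 62
  IQR = Q3 - Q1 = 62 - 21 = 41
Step 4: Q1 = 21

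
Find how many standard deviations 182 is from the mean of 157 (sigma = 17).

1.4706

Step 1: Recall the z-score formula: z = (x - mu) / sigma
Step 2: Substitute values: z = (182 - 157) / 17
Step 3: z = 25 / 17 = 1.4706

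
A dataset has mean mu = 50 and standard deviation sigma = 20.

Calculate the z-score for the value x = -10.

-3

Step 1: Recall the z-score formula: z = (x - mu) / sigma
Step 2: Substitute values: z = (-10 - 50) / 20
Step 3: z = -60 / 20 = -3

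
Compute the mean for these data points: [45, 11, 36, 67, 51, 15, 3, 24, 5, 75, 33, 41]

33.8333

Step 1: Sum all values: 45 + 11 + 36 + 67 + 51 + 15 + 3 + 24 + 5 + 75 + 33 + 41 = 406
Step 2: Count the number of values: n = 12
Step 3: Mean = sum / n = 406 / 12 = 33.8333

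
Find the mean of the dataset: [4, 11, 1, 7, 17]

8

Step 1: Sum all values: 4 + 11 + 1 + 7 + 17 = 40
Step 2: Count the number of values: n = 5
Step 3: Mean = sum / n = 40 / 5 = 8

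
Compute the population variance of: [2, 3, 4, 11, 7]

10.64

Step 1: Compute the mean: (2 + 3 + 4 + 11 + 7) / 5 = 5.4
Step 2: Compute squared deviations from the mean:
  (2 - 5.4)^2 = 11.56
  (3 - 5.4)^2 = 5.76
  (4 - 5.4)^2 = 1.96
  (11 - 5.4)^2 = 31.36
  (7 - 5.4)^2 = 2.56
Step 3: Sum of squared deviations = 53.2
Step 4: Population variance = 53.2 / 5 = 10.64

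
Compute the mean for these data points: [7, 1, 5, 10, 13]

7.2

Step 1: Sum all values: 7 + 1 + 5 + 10 + 13 = 36
Step 2: Count the number of values: n = 5
Step 3: Mean = sum / n = 36 / 5 = 7.2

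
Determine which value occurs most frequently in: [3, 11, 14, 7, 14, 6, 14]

14

Step 1: Count the frequency of each value:
  3: appears 1 time(s)
  6: appears 1 time(s)
  7: appears 1 time(s)
  11: appears 1 time(s)
  14: appears 3 time(s)
Step 2: The value 14 appears most frequently (3 times).
Step 3: Mode = 14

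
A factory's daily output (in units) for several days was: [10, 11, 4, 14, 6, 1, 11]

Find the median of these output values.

10

Step 1: Sort the data in ascending order: [1, 4, 6, 10, 11, 11, 14]
Step 2: The number of values is n = 7.
Step 3: Since n is odd, the median is the middle value at position 4: 10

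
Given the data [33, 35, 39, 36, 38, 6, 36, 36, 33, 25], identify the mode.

36

Step 1: Count the frequency of each value:
  6: appears 1 time(s)
  25: appears 1 time(s)
  33: appears 2 time(s)
  35: appears 1 time(s)
  36: appears 3 time(s)
  38: appears 1 time(s)
  39: appears 1 time(s)
Step 2: The value 36 appears most frequently (3 times).
Step 3: Mode = 36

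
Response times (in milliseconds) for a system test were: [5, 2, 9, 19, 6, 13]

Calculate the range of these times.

17

Step 1: Identify the maximum value: max = 19
Step 2: Identify the minimum value: min = 2
Step 3: Range = max - min = 19 - 2 = 17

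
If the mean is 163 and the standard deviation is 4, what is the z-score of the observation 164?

0.25

Step 1: Recall the z-score formula: z = (x - mu) / sigma
Step 2: Substitute values: z = (164 - 163) / 4
Step 3: z = 1 / 4 = 0.25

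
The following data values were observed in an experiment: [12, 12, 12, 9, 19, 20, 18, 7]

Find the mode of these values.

12

Step 1: Count the frequency of each value:
  7: appears 1 time(s)
  9: appears 1 time(s)
  12: appears 3 time(s)
  18: appears 1 time(s)
  19: appears 1 time(s)
  20: appears 1 time(s)
Step 2: The value 12 appears most frequently (3 times).
Step 3: Mode = 12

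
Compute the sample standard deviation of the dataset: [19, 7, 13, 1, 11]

6.7231

Step 1: Compute the mean: 10.2
Step 2: Sum of squared deviations from the mean: 180.8
Step 3: Sample variance = 180.8 / 4 = 45.2
Step 4: Standard deviation = sqrt(45.2) = 6.7231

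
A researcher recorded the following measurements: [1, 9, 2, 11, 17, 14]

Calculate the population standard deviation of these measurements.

5.8595

Step 1: Compute the mean: 9
Step 2: Sum of squared deviations from the mean: 206
Step 3: Population variance = 206 / 6 = 34.3333
Step 4: Standard deviation = sqrt(34.3333) = 5.8595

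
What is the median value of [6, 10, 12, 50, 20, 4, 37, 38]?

16

Step 1: Sort the data in ascending order: [4, 6, 10, 12, 20, 37, 38, 50]
Step 2: The number of values is n = 8.
Step 3: Since n is even, the median is the average of positions 4 and 5:
  Median = (12 + 20) / 2 = 16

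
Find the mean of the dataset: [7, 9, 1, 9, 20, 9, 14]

9.8571

Step 1: Sum all values: 7 + 9 + 1 + 9 + 20 + 9 + 14 = 69
Step 2: Count the number of values: n = 7
Step 3: Mean = sum / n = 69 / 7 = 9.8571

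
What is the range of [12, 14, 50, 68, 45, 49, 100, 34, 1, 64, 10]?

99

Step 1: Identify the maximum value: max = 100
Step 2: Identify the minimum value: min = 1
Step 3: Range = max - min = 100 - 1 = 99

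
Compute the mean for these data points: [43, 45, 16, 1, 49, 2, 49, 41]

30.75

Step 1: Sum all values: 43 + 45 + 16 + 1 + 49 + 2 + 49 + 41 = 246
Step 2: Count the number of values: n = 8
Step 3: Mean = sum / n = 246 / 8 = 30.75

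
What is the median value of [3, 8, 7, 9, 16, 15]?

8.5

Step 1: Sort the data in ascending order: [3, 7, 8, 9, 15, 16]
Step 2: The number of values is n = 6.
Step 3: Since n is even, the median is the average of positions 3 and 4:
  Median = (8 + 9) / 2 = 8.5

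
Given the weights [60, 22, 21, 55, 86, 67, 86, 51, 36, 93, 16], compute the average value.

53.9091

Step 1: Sum all values: 60 + 22 + 21 + 55 + 86 + 67 + 86 + 51 + 36 + 93 + 16 = 593
Step 2: Count the number of values: n = 11
Step 3: Mean = sum / n = 593 / 11 = 53.9091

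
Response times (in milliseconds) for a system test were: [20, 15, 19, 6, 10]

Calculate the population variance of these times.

28.4

Step 1: Compute the mean: (20 + 15 + 19 + 6 + 10) / 5 = 14
Step 2: Compute squared deviations from the mean:
  (20 - 14)^2 = 36
  (15 - 14)^2 = 1
  (19 - 14)^2 = 25
  (6 - 14)^2 = 64
  (10 - 14)^2 = 16
Step 3: Sum of squared deviations = 142
Step 4: Population variance = 142 / 5 = 28.4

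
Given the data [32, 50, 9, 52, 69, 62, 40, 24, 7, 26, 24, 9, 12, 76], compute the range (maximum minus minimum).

69

Step 1: Identify the maximum value: max = 76
Step 2: Identify the minimum value: min = 7
Step 3: Range = max - min = 76 - 7 = 69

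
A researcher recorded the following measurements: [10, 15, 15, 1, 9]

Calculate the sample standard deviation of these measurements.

5.7446

Step 1: Compute the mean: 10
Step 2: Sum of squared deviations from the mean: 132
Step 3: Sample variance = 132 / 4 = 33
Step 4: Standard deviation = sqrt(33) = 5.7446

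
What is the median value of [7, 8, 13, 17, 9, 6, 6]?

8

Step 1: Sort the data in ascending order: [6, 6, 7, 8, 9, 13, 17]
Step 2: The number of values is n = 7.
Step 3: Since n is odd, the median is the middle value at position 4: 8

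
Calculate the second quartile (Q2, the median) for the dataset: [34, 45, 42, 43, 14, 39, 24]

39

Step 1: Sort the data: [14, 24, 34, 39, 42, 43, 45]
Step 2: n = 7
Step 3: Q2 is the median. Since n is odd, it is the middle value at position 4: 39
Step 4: Q2 = 39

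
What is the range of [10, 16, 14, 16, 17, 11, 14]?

7

Step 1: Identify the maximum value: max = 17
Step 2: Identify the minimum value: min = 10
Step 3: Range = max - min = 17 - 10 = 7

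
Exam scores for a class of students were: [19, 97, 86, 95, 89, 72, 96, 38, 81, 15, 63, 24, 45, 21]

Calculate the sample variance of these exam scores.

1017.9176

Step 1: Compute the mean: (19 + 97 + 86 + 95 + 89 + 72 + 96 + 38 + 81 + 15 + 63 + 24 + 45 + 21) / 14 = 60.0714
Step 2: Compute squared deviations from the mean:
  (19 - 60.0714)^2 = 1686.8622
  (97 - 60.0714)^2 = 1363.7194
  (86 - 60.0714)^2 = 672.2908
  (95 - 60.0714)^2 = 1220.0051
  (89 - 60.0714)^2 = 836.8622
  (72 - 60.0714)^2 = 142.2908
  (96 - 60.0714)^2 = 1290.8622
  (38 - 60.0714)^2 = 487.148
  (81 - 60.0714)^2 = 438.0051
  (15 - 60.0714)^2 = 2031.4337
  (63 - 60.0714)^2 = 8.5765
  (24 - 60.0714)^2 = 1301.148
  (45 - 60.0714)^2 = 227.148
  (21 - 60.0714)^2 = 1526.5765
Step 3: Sum of squared deviations = 13232.9286
Step 4: Sample variance = 13232.9286 / 13 = 1017.9176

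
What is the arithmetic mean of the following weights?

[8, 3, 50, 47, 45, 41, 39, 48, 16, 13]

31

Step 1: Sum all values: 8 + 3 + 50 + 47 + 45 + 41 + 39 + 48 + 16 + 13 = 310
Step 2: Count the number of values: n = 10
Step 3: Mean = sum / n = 310 / 10 = 31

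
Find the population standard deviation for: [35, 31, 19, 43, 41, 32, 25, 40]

7.7581

Step 1: Compute the mean: 33.25
Step 2: Sum of squared deviations from the mean: 481.5
Step 3: Population variance = 481.5 / 8 = 60.1875
Step 4: Standard deviation = sqrt(60.1875) = 7.7581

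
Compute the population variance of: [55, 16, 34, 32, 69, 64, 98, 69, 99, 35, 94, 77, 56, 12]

777.8367

Step 1: Compute the mean: (55 + 16 + 34 + 32 + 69 + 64 + 98 + 69 + 99 + 35 + 94 + 77 + 56 + 12) / 14 = 57.8571
Step 2: Compute squared deviations from the mean:
  (55 - 57.8571)^2 = 8.1633
  (16 - 57.8571)^2 = 1752.0204
  (34 - 57.8571)^2 = 569.1633
  (32 - 57.8571)^2 = 668.5918
  (69 - 57.8571)^2 = 124.1633
  (64 - 57.8571)^2 = 37.7347
  (98 - 57.8571)^2 = 1611.449
  (69 - 57.8571)^2 = 124.1633
  (99 - 57.8571)^2 = 1692.7347
  (35 - 57.8571)^2 = 522.449
  (94 - 57.8571)^2 = 1306.3061
  (77 - 57.8571)^2 = 366.449
  (56 - 57.8571)^2 = 3.449
  (12 - 57.8571)^2 = 2102.8776
Step 3: Sum of squared deviations = 10889.7143
Step 4: Population variance = 10889.7143 / 14 = 777.8367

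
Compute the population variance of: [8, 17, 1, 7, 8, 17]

32.5556

Step 1: Compute the mean: (8 + 17 + 1 + 7 + 8 + 17) / 6 = 9.6667
Step 2: Compute squared deviations from the mean:
  (8 - 9.6667)^2 = 2.7778
  (17 - 9.6667)^2 = 53.7778
  (1 - 9.6667)^2 = 75.1111
  (7 - 9.6667)^2 = 7.1111
  (8 - 9.6667)^2 = 2.7778
  (17 - 9.6667)^2 = 53.7778
Step 3: Sum of squared deviations = 195.3333
Step 4: Population variance = 195.3333 / 6 = 32.5556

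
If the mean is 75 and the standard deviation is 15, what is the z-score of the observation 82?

0.4667

Step 1: Recall the z-score formula: z = (x - mu) / sigma
Step 2: Substitute values: z = (82 - 75) / 15
Step 3: z = 7 / 15 = 0.4667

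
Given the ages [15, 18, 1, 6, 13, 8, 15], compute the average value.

10.8571

Step 1: Sum all values: 15 + 18 + 1 + 6 + 13 + 8 + 15 = 76
Step 2: Count the number of values: n = 7
Step 3: Mean = sum / n = 76 / 7 = 10.8571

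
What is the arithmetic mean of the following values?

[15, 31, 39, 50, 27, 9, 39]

30

Step 1: Sum all values: 15 + 31 + 39 + 50 + 27 + 9 + 39 = 210
Step 2: Count the number of values: n = 7
Step 3: Mean = sum / n = 210 / 7 = 30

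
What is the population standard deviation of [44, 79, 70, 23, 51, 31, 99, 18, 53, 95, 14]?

28.6939

Step 1: Compute the mean: 52.4545
Step 2: Sum of squared deviations from the mean: 9056.7273
Step 3: Population variance = 9056.7273 / 11 = 823.3388
Step 4: Standard deviation = sqrt(823.3388) = 28.6939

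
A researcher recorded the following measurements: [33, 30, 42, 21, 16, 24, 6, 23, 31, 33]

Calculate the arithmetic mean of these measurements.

25.9

Step 1: Sum all values: 33 + 30 + 42 + 21 + 16 + 24 + 6 + 23 + 31 + 33 = 259
Step 2: Count the number of values: n = 10
Step 3: Mean = sum / n = 259 / 10 = 25.9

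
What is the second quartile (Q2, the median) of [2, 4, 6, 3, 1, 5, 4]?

4

Step 1: Sort the data: [1, 2, 3, 4, 4, 5, 6]
Step 2: n = 7
Step 3: Q2 is the median. Since n is odd, it is the middle value at position 4: 4
Step 4: Q2 = 4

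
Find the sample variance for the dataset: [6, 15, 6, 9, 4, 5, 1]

19.619

Step 1: Compute the mean: (6 + 15 + 6 + 9 + 4 + 5 + 1) / 7 = 6.5714
Step 2: Compute squared deviations from the mean:
  (6 - 6.5714)^2 = 0.3265
  (15 - 6.5714)^2 = 71.0408
  (6 - 6.5714)^2 = 0.3265
  (9 - 6.5714)^2 = 5.898
  (4 - 6.5714)^2 = 6.6122
  (5 - 6.5714)^2 = 2.4694
  (1 - 6.5714)^2 = 31.0408
Step 3: Sum of squared deviations = 117.7143
Step 4: Sample variance = 117.7143 / 6 = 19.619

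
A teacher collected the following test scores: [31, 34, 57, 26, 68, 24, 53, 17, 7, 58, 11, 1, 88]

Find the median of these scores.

31

Step 1: Sort the data in ascending order: [1, 7, 11, 17, 24, 26, 31, 34, 53, 57, 58, 68, 88]
Step 2: The number of values is n = 13.
Step 3: Since n is odd, the median is the middle value at position 7: 31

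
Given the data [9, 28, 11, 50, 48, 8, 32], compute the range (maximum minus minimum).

42

Step 1: Identify the maximum value: max = 50
Step 2: Identify the minimum value: min = 8
Step 3: Range = max - min = 50 - 8 = 42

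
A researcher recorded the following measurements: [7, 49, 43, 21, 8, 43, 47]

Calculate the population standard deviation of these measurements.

17.2082

Step 1: Compute the mean: 31.1429
Step 2: Sum of squared deviations from the mean: 2072.8571
Step 3: Population variance = 2072.8571 / 7 = 296.1224
Step 4: Standard deviation = sqrt(296.1224) = 17.2082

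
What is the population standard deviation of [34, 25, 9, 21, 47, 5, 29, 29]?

12.594

Step 1: Compute the mean: 24.875
Step 2: Sum of squared deviations from the mean: 1268.875
Step 3: Population variance = 1268.875 / 8 = 158.6094
Step 4: Standard deviation = sqrt(158.6094) = 12.594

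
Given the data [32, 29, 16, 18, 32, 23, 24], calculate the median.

24

Step 1: Sort the data in ascending order: [16, 18, 23, 24, 29, 32, 32]
Step 2: The number of values is n = 7.
Step 3: Since n is odd, the median is the middle value at position 4: 24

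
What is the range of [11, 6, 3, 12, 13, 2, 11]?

11

Step 1: Identify the maximum value: max = 13
Step 2: Identify the minimum value: min = 2
Step 3: Range = max - min = 13 - 2 = 11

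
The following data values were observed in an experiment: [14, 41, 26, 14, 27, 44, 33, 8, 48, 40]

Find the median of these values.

30

Step 1: Sort the data in ascending order: [8, 14, 14, 26, 27, 33, 40, 41, 44, 48]
Step 2: The number of values is n = 10.
Step 3: Since n is even, the median is the average of positions 5 and 6:
  Median = (27 + 33) / 2 = 30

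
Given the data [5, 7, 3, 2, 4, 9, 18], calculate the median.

5

Step 1: Sort the data in ascending order: [2, 3, 4, 5, 7, 9, 18]
Step 2: The number of values is n = 7.
Step 3: Since n is odd, the median is the middle value at position 4: 5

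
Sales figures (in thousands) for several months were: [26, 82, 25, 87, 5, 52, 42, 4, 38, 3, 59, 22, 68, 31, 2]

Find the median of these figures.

31

Step 1: Sort the data in ascending order: [2, 3, 4, 5, 22, 25, 26, 31, 38, 42, 52, 59, 68, 82, 87]
Step 2: The number of values is n = 15.
Step 3: Since n is odd, the median is the middle value at position 8: 31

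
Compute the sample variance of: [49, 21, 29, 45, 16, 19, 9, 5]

253.5536

Step 1: Compute the mean: (49 + 21 + 29 + 45 + 16 + 19 + 9 + 5) / 8 = 24.125
Step 2: Compute squared deviations from the mean:
  (49 - 24.125)^2 = 618.7656
  (21 - 24.125)^2 = 9.7656
  (29 - 24.125)^2 = 23.7656
  (45 - 24.125)^2 = 435.7656
  (16 - 24.125)^2 = 66.0156
  (19 - 24.125)^2 = 26.2656
  (9 - 24.125)^2 = 228.7656
  (5 - 24.125)^2 = 365.7656
Step 3: Sum of squared deviations = 1774.875
Step 4: Sample variance = 1774.875 / 7 = 253.5536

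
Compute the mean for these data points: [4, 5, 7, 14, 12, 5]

7.8333

Step 1: Sum all values: 4 + 5 + 7 + 14 + 12 + 5 = 47
Step 2: Count the number of values: n = 6
Step 3: Mean = sum / n = 47 / 6 = 7.8333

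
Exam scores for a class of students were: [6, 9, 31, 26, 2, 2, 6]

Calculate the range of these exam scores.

29

Step 1: Identify the maximum value: max = 31
Step 2: Identify the minimum value: min = 2
Step 3: Range = max - min = 31 - 2 = 29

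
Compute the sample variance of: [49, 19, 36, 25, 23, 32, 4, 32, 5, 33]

192.6222

Step 1: Compute the mean: (49 + 19 + 36 + 25 + 23 + 32 + 4 + 32 + 5 + 33) / 10 = 25.8
Step 2: Compute squared deviations from the mean:
  (49 - 25.8)^2 = 538.24
  (19 - 25.8)^2 = 46.24
  (36 - 25.8)^2 = 104.04
  (25 - 25.8)^2 = 0.64
  (23 - 25.8)^2 = 7.84
  (32 - 25.8)^2 = 38.44
  (4 - 25.8)^2 = 475.24
  (32 - 25.8)^2 = 38.44
  (5 - 25.8)^2 = 432.64
  (33 - 25.8)^2 = 51.84
Step 3: Sum of squared deviations = 1733.6
Step 4: Sample variance = 1733.6 / 9 = 192.6222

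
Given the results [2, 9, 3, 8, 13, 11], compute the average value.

7.6667

Step 1: Sum all values: 2 + 9 + 3 + 8 + 13 + 11 = 46
Step 2: Count the number of values: n = 6
Step 3: Mean = sum / n = 46 / 6 = 7.6667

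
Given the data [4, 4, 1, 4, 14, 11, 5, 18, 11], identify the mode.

4

Step 1: Count the frequency of each value:
  1: appears 1 time(s)
  4: appears 3 time(s)
  5: appears 1 time(s)
  11: appears 2 time(s)
  14: appears 1 time(s)
  18: appears 1 time(s)
Step 2: The value 4 appears most frequently (3 times).
Step 3: Mode = 4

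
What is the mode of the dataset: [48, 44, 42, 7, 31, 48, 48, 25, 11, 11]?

48

Step 1: Count the frequency of each value:
  7: appears 1 time(s)
  11: appears 2 time(s)
  25: appears 1 time(s)
  31: appears 1 time(s)
  42: appears 1 time(s)
  44: appears 1 time(s)
  48: appears 3 time(s)
Step 2: The value 48 appears most frequently (3 times).
Step 3: Mode = 48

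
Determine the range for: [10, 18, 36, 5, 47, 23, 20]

42

Step 1: Identify the maximum value: max = 47
Step 2: Identify the minimum value: min = 5
Step 3: Range = max - min = 47 - 5 = 42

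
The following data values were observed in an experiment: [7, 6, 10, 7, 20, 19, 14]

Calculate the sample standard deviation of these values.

5.8716

Step 1: Compute the mean: 11.8571
Step 2: Sum of squared deviations from the mean: 206.8571
Step 3: Sample variance = 206.8571 / 6 = 34.4762
Step 4: Standard deviation = sqrt(34.4762) = 5.8716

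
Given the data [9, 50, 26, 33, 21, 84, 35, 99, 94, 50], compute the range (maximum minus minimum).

90

Step 1: Identify the maximum value: max = 99
Step 2: Identify the minimum value: min = 9
Step 3: Range = max - min = 99 - 9 = 90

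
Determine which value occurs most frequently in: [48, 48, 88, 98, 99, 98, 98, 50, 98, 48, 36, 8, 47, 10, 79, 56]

98

Step 1: Count the frequency of each value:
  8: appears 1 time(s)
  10: appears 1 time(s)
  36: appears 1 time(s)
  47: appears 1 time(s)
  48: appears 3 time(s)
  50: appears 1 time(s)
  56: appears 1 time(s)
  79: appears 1 time(s)
  88: appears 1 time(s)
  98: appears 4 time(s)
  99: appears 1 time(s)
Step 2: The value 98 appears most frequently (4 times).
Step 3: Mode = 98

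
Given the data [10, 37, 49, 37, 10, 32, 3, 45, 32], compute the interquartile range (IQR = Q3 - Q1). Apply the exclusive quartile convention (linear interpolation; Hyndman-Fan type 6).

31

Step 1: Sort the data: [3, 10, 10, 32, 32, 37, 37, 45, 49]
Step 2: n = 9
Step 3: Using the exclusive quartile method:
  Q1 = 10
  Q2 (median) = 32
  Q3 = 41
  IQR = Q3 - Q1 = 41 - 10 = 31
Step 4: IQR = 31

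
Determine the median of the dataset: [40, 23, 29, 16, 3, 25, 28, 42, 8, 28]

26.5

Step 1: Sort the data in ascending order: [3, 8, 16, 23, 25, 28, 28, 29, 40, 42]
Step 2: The number of values is n = 10.
Step 3: Since n is even, the median is the average of positions 5 and 6:
  Median = (25 + 28) / 2 = 26.5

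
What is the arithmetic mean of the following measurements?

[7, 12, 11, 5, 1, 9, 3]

6.8571

Step 1: Sum all values: 7 + 12 + 11 + 5 + 1 + 9 + 3 = 48
Step 2: Count the number of values: n = 7
Step 3: Mean = sum / n = 48 / 7 = 6.8571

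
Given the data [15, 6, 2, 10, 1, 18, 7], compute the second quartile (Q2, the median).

7

Step 1: Sort the data: [1, 2, 6, 7, 10, 15, 18]
Step 2: n = 7
Step 3: Q2 is the median. Since n is odd, it is the middle value at position 4: 7
Step 4: Q2 = 7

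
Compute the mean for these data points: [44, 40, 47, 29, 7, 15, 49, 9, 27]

29.6667

Step 1: Sum all values: 44 + 40 + 47 + 29 + 7 + 15 + 49 + 9 + 27 = 267
Step 2: Count the number of values: n = 9
Step 3: Mean = sum / n = 267 / 9 = 29.6667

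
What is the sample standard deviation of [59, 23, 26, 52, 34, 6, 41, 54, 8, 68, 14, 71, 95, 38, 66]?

25.8116

Step 1: Compute the mean: 43.6667
Step 2: Sum of squared deviations from the mean: 9327.3333
Step 3: Sample variance = 9327.3333 / 14 = 666.2381
Step 4: Standard deviation = sqrt(666.2381) = 25.8116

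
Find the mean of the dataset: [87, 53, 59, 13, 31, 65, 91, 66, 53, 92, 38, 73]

60.0833

Step 1: Sum all values: 87 + 53 + 59 + 13 + 31 + 65 + 91 + 66 + 53 + 92 + 38 + 73 = 721
Step 2: Count the number of values: n = 12
Step 3: Mean = sum / n = 721 / 12 = 60.0833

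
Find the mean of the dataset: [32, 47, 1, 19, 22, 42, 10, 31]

25.5

Step 1: Sum all values: 32 + 47 + 1 + 19 + 22 + 42 + 10 + 31 = 204
Step 2: Count the number of values: n = 8
Step 3: Mean = sum / n = 204 / 8 = 25.5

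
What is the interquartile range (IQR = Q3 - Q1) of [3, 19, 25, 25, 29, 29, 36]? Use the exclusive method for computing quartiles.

10

Step 1: Sort the data: [3, 19, 25, 25, 29, 29, 36]
Step 2: n = 7
Step 3: Using the exclusive quartile method:
  Q1 = 19
  Q2 (median) = 25
  Q3 = 29
  IQR = Q3 - Q1 = 29 - 19 = 10
Step 4: IQR = 10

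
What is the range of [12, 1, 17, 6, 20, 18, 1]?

19

Step 1: Identify the maximum value: max = 20
Step 2: Identify the minimum value: min = 1
Step 3: Range = max - min = 20 - 1 = 19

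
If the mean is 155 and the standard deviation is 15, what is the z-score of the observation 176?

1.4

Step 1: Recall the z-score formula: z = (x - mu) / sigma
Step 2: Substitute values: z = (176 - 155) / 15
Step 3: z = 21 / 15 = 1.4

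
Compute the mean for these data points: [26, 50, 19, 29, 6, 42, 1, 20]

24.125

Step 1: Sum all values: 26 + 50 + 19 + 29 + 6 + 42 + 1 + 20 = 193
Step 2: Count the number of values: n = 8
Step 3: Mean = sum / n = 193 / 8 = 24.125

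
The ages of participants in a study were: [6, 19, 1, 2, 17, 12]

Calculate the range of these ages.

18

Step 1: Identify the maximum value: max = 19
Step 2: Identify the minimum value: min = 1
Step 3: Range = max - min = 19 - 1 = 18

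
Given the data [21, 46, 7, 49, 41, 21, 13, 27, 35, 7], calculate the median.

24

Step 1: Sort the data in ascending order: [7, 7, 13, 21, 21, 27, 35, 41, 46, 49]
Step 2: The number of values is n = 10.
Step 3: Since n is even, the median is the average of positions 5 and 6:
  Median = (21 + 27) / 2 = 24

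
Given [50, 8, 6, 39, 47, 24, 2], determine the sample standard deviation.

20.3505

Step 1: Compute the mean: 25.1429
Step 2: Sum of squared deviations from the mean: 2484.8571
Step 3: Sample variance = 2484.8571 / 6 = 414.1429
Step 4: Standard deviation = sqrt(414.1429) = 20.3505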